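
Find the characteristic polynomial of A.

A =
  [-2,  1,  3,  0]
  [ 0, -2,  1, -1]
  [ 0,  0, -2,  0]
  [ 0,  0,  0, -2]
x^4 + 8*x^3 + 24*x^2 + 32*x + 16

Expanding det(x·I − A) (e.g. by cofactor expansion or by noting that A is similar to its Jordan form J, which has the same characteristic polynomial as A) gives
  χ_A(x) = x^4 + 8*x^3 + 24*x^2 + 32*x + 16
which factors as (x + 2)^4. The eigenvalues (with algebraic multiplicities) are λ = -2 with multiplicity 4.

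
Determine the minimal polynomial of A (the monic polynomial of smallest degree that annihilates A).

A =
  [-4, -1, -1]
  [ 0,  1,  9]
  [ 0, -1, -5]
x^3 + 8*x^2 + 20*x + 16

The characteristic polynomial is χ_A(x) = (x + 2)^2*(x + 4), so the eigenvalues are known. The minimal polynomial is
  m_A(x) = Π_λ (x − λ)^{k_λ}
where k_λ is the size of the *largest* Jordan block for λ (equivalently, the smallest k with (A − λI)^k v = 0 for every generalised eigenvector v of λ).

  λ = -4: largest Jordan block has size 1, contributing (x + 4)
  λ = -2: largest Jordan block has size 2, contributing (x + 2)^2

So m_A(x) = (x + 2)^2*(x + 4) = x^3 + 8*x^2 + 20*x + 16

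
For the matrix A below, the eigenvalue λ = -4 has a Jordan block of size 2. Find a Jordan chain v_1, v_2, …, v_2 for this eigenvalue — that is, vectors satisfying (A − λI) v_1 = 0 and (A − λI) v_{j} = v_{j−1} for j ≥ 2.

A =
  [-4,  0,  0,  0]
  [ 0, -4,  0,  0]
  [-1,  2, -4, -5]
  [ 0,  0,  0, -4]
A Jordan chain for λ = -4 of length 2:
v_1 = (0, 0, -1, 0)ᵀ
v_2 = (1, 0, 0, 0)ᵀ

Let N = A − (-4)·I. We want v_2 with N^2 v_2 = 0 but N^1 v_2 ≠ 0; then v_{j-1} := N · v_j for j = 2, …, 2.

Pick v_2 = (1, 0, 0, 0)ᵀ.
Then v_1 = N · v_2 = (0, 0, -1, 0)ᵀ.

Sanity check: (A − (-4)·I) v_1 = (0, 0, 0, 0)ᵀ = 0. ✓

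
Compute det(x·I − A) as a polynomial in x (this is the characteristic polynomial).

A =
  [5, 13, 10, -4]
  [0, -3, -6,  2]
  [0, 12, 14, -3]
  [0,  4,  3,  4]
x^4 - 20*x^3 + 150*x^2 - 500*x + 625

Expanding det(x·I − A) (e.g. by cofactor expansion or by noting that A is similar to its Jordan form J, which has the same characteristic polynomial as A) gives
  χ_A(x) = x^4 - 20*x^3 + 150*x^2 - 500*x + 625
which factors as (x - 5)^4. The eigenvalues (with algebraic multiplicities) are λ = 5 with multiplicity 4.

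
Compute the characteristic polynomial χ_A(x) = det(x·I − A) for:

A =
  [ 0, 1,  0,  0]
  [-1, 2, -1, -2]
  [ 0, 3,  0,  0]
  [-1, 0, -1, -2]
x^4

Expanding det(x·I − A) (e.g. by cofactor expansion or by noting that A is similar to its Jordan form J, which has the same characteristic polynomial as A) gives
  χ_A(x) = x^4
which factors as x^4. The eigenvalues (with algebraic multiplicities) are λ = 0 with multiplicity 4.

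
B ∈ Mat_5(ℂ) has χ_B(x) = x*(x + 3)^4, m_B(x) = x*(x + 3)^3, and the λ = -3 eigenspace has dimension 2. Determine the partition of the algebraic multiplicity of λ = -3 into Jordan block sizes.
Block sizes for λ = -3: [3, 1]

Step 1 — from the characteristic polynomial, algebraic multiplicity of λ = -3 is 4. From dim ker(B − (-3)·I) = 2, there are exactly 2 Jordan blocks for λ = -3.
Step 2 — from the minimal polynomial, the factor (x + 3)^3 tells us the largest block for λ = -3 has size 3.
Step 3 — with total size 4, 2 blocks, and largest block 3, the block sizes (in nonincreasing order) are [3, 1].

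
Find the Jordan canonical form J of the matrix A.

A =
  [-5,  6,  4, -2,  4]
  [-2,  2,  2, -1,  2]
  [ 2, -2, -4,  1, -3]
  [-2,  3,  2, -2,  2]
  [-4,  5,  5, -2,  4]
J_2(-1) ⊕ J_2(-1) ⊕ J_1(-1)

The characteristic polynomial is
  det(x·I − A) = x^5 + 5*x^4 + 10*x^3 + 10*x^2 + 5*x + 1 = (x + 1)^5

Eigenvalues and multiplicities (the geometric multiplicity of λ is n − rank(A − λI), which equals the number of Jordan blocks for λ):
  λ = -1: algebraic multiplicity = 5, geometric multiplicity = 3

Determining the block sizes for each eigenvalue:
  λ = -1: with am = 5 and gm = 3, the partition is not yet determined (e.g. several partitions of 5 into 3 parts exist). Let N = A − (-1)·I. Computing rank(N^1) = 2, rank(N^2) = 0; the number of blocks of size ≥ j is rank(N^{j−1}) − rank(N^j), giving [3, 2]. So we have 2 block(s) of size 2, 1 block(s) of size 1 → block sizes [2, 2, 1]

Assembling the blocks gives a Jordan form
J =
  [-1,  1,  0,  0,  0]
  [ 0, -1,  0,  0,  0]
  [ 0,  0, -1,  1,  0]
  [ 0,  0,  0, -1,  0]
  [ 0,  0,  0,  0, -1]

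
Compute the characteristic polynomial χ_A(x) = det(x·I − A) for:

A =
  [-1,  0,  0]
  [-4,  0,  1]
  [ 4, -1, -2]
x^3 + 3*x^2 + 3*x + 1

Expanding det(x·I − A) (e.g. by cofactor expansion or by noting that A is similar to its Jordan form J, which has the same characteristic polynomial as A) gives
  χ_A(x) = x^3 + 3*x^2 + 3*x + 1
which factors as (x + 1)^3. The eigenvalues (with algebraic multiplicities) are λ = -1 with multiplicity 3.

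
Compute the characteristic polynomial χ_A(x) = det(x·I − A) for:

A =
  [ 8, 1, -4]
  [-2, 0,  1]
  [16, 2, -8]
x^3

Expanding det(x·I − A) (e.g. by cofactor expansion or by noting that A is similar to its Jordan form J, which has the same characteristic polynomial as A) gives
  χ_A(x) = x^3
which factors as x^3. The eigenvalues (with algebraic multiplicities) are λ = 0 with multiplicity 3.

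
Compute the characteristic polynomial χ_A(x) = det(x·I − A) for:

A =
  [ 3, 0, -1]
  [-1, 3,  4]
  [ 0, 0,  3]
x^3 - 9*x^2 + 27*x - 27

Expanding det(x·I − A) (e.g. by cofactor expansion or by noting that A is similar to its Jordan form J, which has the same characteristic polynomial as A) gives
  χ_A(x) = x^3 - 9*x^2 + 27*x - 27
which factors as (x - 3)^3. The eigenvalues (with algebraic multiplicities) are λ = 3 with multiplicity 3.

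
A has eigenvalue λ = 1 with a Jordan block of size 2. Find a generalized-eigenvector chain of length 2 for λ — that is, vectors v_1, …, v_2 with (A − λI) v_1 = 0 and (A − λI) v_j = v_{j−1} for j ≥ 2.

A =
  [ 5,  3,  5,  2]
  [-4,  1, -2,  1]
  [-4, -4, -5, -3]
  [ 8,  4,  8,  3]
A Jordan chain for λ = 1 of length 2:
v_1 = (4, -4, -4, 8)ᵀ
v_2 = (1, 0, 0, 0)ᵀ

Let N = A − (1)·I. We want v_2 with N^2 v_2 = 0 but N^1 v_2 ≠ 0; then v_{j-1} := N · v_j for j = 2, …, 2.

Pick v_2 = (1, 0, 0, 0)ᵀ.
Then v_1 = N · v_2 = (4, -4, -4, 8)ᵀ.

Sanity check: (A − (1)·I) v_1 = (0, 0, 0, 0)ᵀ = 0. ✓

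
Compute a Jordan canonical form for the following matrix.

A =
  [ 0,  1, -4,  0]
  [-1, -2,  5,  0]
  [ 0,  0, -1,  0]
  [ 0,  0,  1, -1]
J_3(-1) ⊕ J_1(-1)

The characteristic polynomial is
  det(x·I − A) = x^4 + 4*x^3 + 6*x^2 + 4*x + 1 = (x + 1)^4

Eigenvalues and multiplicities (the geometric multiplicity of λ is n − rank(A − λI), which equals the number of Jordan blocks for λ):
  λ = -1: algebraic multiplicity = 4, geometric multiplicity = 2

Determining the block sizes for each eigenvalue:
  λ = -1: with am = 4 and gm = 2, the partition is not yet determined (e.g. several partitions of 4 into 2 parts exist). Let N = A − (-1)·I. Computing rank(N^1) = 2, rank(N^2) = 1, rank(N^3) = 0; the number of blocks of size ≥ j is rank(N^{j−1}) − rank(N^j), giving [2, 1, 1]. So we have 1 block(s) of size 3, 1 block(s) of size 1 → block sizes [3, 1]

Assembling the blocks gives a Jordan form
J =
  [-1,  1,  0,  0]
  [ 0, -1,  1,  0]
  [ 0,  0, -1,  0]
  [ 0,  0,  0, -1]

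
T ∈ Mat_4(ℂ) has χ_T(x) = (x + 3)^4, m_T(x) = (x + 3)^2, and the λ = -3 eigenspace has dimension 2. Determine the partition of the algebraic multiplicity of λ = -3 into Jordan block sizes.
Block sizes for λ = -3: [2, 2]

Step 1 — from the characteristic polynomial, algebraic multiplicity of λ = -3 is 4. From dim ker(T − (-3)·I) = 2, there are exactly 2 Jordan blocks for λ = -3.
Step 2 — from the minimal polynomial, the factor (x + 3)^2 tells us the largest block for λ = -3 has size 2.
Step 3 — with total size 4, 2 blocks, and largest block 2, the block sizes (in nonincreasing order) are [2, 2].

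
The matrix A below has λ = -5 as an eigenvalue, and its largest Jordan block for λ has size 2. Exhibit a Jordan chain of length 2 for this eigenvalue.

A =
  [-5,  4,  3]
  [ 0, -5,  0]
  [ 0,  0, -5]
A Jordan chain for λ = -5 of length 2:
v_1 = (4, 0, 0)ᵀ
v_2 = (0, 1, 0)ᵀ

Let N = A − (-5)·I. We want v_2 with N^2 v_2 = 0 but N^1 v_2 ≠ 0; then v_{j-1} := N · v_j for j = 2, …, 2.

Pick v_2 = (0, 1, 0)ᵀ.
Then v_1 = N · v_2 = (4, 0, 0)ᵀ.

Sanity check: (A − (-5)·I) v_1 = (0, 0, 0)ᵀ = 0. ✓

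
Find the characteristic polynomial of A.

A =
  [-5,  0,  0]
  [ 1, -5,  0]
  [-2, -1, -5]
x^3 + 15*x^2 + 75*x + 125

Expanding det(x·I − A) (e.g. by cofactor expansion or by noting that A is similar to its Jordan form J, which has the same characteristic polynomial as A) gives
  χ_A(x) = x^3 + 15*x^2 + 75*x + 125
which factors as (x + 5)^3. The eigenvalues (with algebraic multiplicities) are λ = -5 with multiplicity 3.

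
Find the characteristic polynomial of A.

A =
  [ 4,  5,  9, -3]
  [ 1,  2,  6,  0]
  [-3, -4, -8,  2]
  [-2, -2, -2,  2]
x^4

Expanding det(x·I − A) (e.g. by cofactor expansion or by noting that A is similar to its Jordan form J, which has the same characteristic polynomial as A) gives
  χ_A(x) = x^4
which factors as x^4. The eigenvalues (with algebraic multiplicities) are λ = 0 with multiplicity 4.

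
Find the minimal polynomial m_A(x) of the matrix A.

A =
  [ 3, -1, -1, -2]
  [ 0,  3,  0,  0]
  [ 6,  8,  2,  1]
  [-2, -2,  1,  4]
x^3 - 9*x^2 + 27*x - 27

The characteristic polynomial is χ_A(x) = (x - 3)^4, so the eigenvalues are known. The minimal polynomial is
  m_A(x) = Π_λ (x − λ)^{k_λ}
where k_λ is the size of the *largest* Jordan block for λ (equivalently, the smallest k with (A − λI)^k v = 0 for every generalised eigenvector v of λ).

  λ = 3: largest Jordan block has size 3, contributing (x − 3)^3

So m_A(x) = (x - 3)^3 = x^3 - 9*x^2 + 27*x - 27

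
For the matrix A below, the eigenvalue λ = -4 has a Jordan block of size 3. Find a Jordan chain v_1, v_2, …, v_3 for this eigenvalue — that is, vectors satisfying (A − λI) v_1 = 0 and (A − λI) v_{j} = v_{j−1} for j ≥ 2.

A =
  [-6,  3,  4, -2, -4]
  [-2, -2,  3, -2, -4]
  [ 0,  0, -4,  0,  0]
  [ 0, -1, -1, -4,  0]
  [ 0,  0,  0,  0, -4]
A Jordan chain for λ = -4 of length 3:
v_1 = (-2, 0, 0, 2, 0)ᵀ
v_2 = (-2, -2, 0, 0, 0)ᵀ
v_3 = (1, 0, 0, 0, 0)ᵀ

Let N = A − (-4)·I. We want v_3 with N^3 v_3 = 0 but N^2 v_3 ≠ 0; then v_{j-1} := N · v_j for j = 3, …, 2.

Pick v_3 = (1, 0, 0, 0, 0)ᵀ.
Then v_2 = N · v_3 = (-2, -2, 0, 0, 0)ᵀ.
Then v_1 = N · v_2 = (-2, 0, 0, 2, 0)ᵀ.

Sanity check: (A − (-4)·I) v_1 = (0, 0, 0, 0, 0)ᵀ = 0. ✓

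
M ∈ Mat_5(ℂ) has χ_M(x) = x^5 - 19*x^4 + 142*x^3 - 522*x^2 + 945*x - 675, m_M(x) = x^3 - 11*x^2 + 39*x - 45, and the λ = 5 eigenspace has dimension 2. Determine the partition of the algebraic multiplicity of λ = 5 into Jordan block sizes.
Block sizes for λ = 5: [1, 1]

Step 1 — from the characteristic polynomial, algebraic multiplicity of λ = 5 is 2. From dim ker(M − (5)·I) = 2, there are exactly 2 Jordan blocks for λ = 5.
Step 2 — from the minimal polynomial, the factor (x − 5) tells us the largest block for λ = 5 has size 1.
Step 3 — with total size 2, 2 blocks, and largest block 1, the block sizes (in nonincreasing order) are [1, 1].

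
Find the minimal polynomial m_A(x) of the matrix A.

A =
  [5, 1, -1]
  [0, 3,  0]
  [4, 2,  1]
x^2 - 6*x + 9

The characteristic polynomial is χ_A(x) = (x - 3)^3, so the eigenvalues are known. The minimal polynomial is
  m_A(x) = Π_λ (x − λ)^{k_λ}
where k_λ is the size of the *largest* Jordan block for λ (equivalently, the smallest k with (A − λI)^k v = 0 for every generalised eigenvector v of λ).

  λ = 3: largest Jordan block has size 2, contributing (x − 3)^2

So m_A(x) = (x - 3)^2 = x^2 - 6*x + 9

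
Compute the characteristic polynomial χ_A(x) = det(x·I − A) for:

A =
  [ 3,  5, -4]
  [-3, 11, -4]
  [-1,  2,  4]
x^3 - 18*x^2 + 108*x - 216

Expanding det(x·I − A) (e.g. by cofactor expansion or by noting that A is similar to its Jordan form J, which has the same characteristic polynomial as A) gives
  χ_A(x) = x^3 - 18*x^2 + 108*x - 216
which factors as (x - 6)^3. The eigenvalues (with algebraic multiplicities) are λ = 6 with multiplicity 3.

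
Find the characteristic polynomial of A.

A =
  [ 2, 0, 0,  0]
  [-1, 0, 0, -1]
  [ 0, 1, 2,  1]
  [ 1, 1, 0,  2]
x^4 - 6*x^3 + 13*x^2 - 12*x + 4

Expanding det(x·I − A) (e.g. by cofactor expansion or by noting that A is similar to its Jordan form J, which has the same characteristic polynomial as A) gives
  χ_A(x) = x^4 - 6*x^3 + 13*x^2 - 12*x + 4
which factors as (x - 2)^2*(x - 1)^2. The eigenvalues (with algebraic multiplicities) are λ = 1 with multiplicity 2, λ = 2 with multiplicity 2.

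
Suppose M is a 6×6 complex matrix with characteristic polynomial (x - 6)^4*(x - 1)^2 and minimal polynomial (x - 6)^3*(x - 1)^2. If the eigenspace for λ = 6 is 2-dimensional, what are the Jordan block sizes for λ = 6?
Block sizes for λ = 6: [3, 1]

Step 1 — from the characteristic polynomial, algebraic multiplicity of λ = 6 is 4. From dim ker(M − (6)·I) = 2, there are exactly 2 Jordan blocks for λ = 6.
Step 2 — from the minimal polynomial, the factor (x − 6)^3 tells us the largest block for λ = 6 has size 3.
Step 3 — with total size 4, 2 blocks, and largest block 3, the block sizes (in nonincreasing order) are [3, 1].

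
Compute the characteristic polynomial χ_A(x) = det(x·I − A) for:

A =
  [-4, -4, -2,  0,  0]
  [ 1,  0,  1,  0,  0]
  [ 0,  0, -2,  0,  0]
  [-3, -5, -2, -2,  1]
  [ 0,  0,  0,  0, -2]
x^5 + 10*x^4 + 40*x^3 + 80*x^2 + 80*x + 32

Expanding det(x·I − A) (e.g. by cofactor expansion or by noting that A is similar to its Jordan form J, which has the same characteristic polynomial as A) gives
  χ_A(x) = x^5 + 10*x^4 + 40*x^3 + 80*x^2 + 80*x + 32
which factors as (x + 2)^5. The eigenvalues (with algebraic multiplicities) are λ = -2 with multiplicity 5.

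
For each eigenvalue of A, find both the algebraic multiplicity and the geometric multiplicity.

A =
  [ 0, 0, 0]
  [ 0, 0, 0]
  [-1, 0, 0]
λ = 0: alg = 3, geom = 2

Step 1 — factor the characteristic polynomial to read off the algebraic multiplicities:
  χ_A(x) = x^3

Step 2 — compute geometric multiplicities via the rank-nullity identity g(λ) = n − rank(A − λI):
  rank(A − (0)·I) = 1, so dim ker(A − (0)·I) = n − 1 = 2

Summary:
  λ = 0: algebraic multiplicity = 3, geometric multiplicity = 2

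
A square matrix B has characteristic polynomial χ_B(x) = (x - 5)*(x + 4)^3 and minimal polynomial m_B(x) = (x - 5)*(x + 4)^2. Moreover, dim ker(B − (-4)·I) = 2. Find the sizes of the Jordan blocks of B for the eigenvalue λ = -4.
Block sizes for λ = -4: [2, 1]

Step 1 — from the characteristic polynomial, algebraic multiplicity of λ = -4 is 3. From dim ker(B − (-4)·I) = 2, there are exactly 2 Jordan blocks for λ = -4.
Step 2 — from the minimal polynomial, the factor (x + 4)^2 tells us the largest block for λ = -4 has size 2.
Step 3 — with total size 3, 2 blocks, and largest block 2, the block sizes (in nonincreasing order) are [2, 1].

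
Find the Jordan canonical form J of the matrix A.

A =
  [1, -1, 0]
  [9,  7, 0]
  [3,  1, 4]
J_2(4) ⊕ J_1(4)

The characteristic polynomial is
  det(x·I − A) = x^3 - 12*x^2 + 48*x - 64 = (x - 4)^3

Eigenvalues and multiplicities (the geometric multiplicity of λ is n − rank(A − λI), which equals the number of Jordan blocks for λ):
  λ = 4: algebraic multiplicity = 3, geometric multiplicity = 2

Determining the block sizes for each eigenvalue:
  λ = 4: 2 blocks summing to 3 forces exactly one block of size 2 and the rest size 1 → block sizes [2, 1]

Assembling the blocks gives a Jordan form
J =
  [4, 1, 0]
  [0, 4, 0]
  [0, 0, 4]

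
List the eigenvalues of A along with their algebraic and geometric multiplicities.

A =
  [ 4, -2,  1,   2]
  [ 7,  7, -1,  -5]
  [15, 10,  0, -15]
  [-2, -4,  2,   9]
λ = 5: alg = 4, geom = 2

Step 1 — factor the characteristic polynomial to read off the algebraic multiplicities:
  χ_A(x) = (x - 5)^4

Step 2 — compute geometric multiplicities via the rank-nullity identity g(λ) = n − rank(A − λI):
  rank(A − (5)·I) = 2, so dim ker(A − (5)·I) = n − 2 = 2

Summary:
  λ = 5: algebraic multiplicity = 4, geometric multiplicity = 2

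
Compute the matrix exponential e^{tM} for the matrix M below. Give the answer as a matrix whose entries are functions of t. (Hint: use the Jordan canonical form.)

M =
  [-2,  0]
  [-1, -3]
e^{tM} =
  [exp(-2*t), 0]
  [-exp(-2*t) + exp(-3*t), exp(-3*t)]

Strategy: write M = P · J · P⁻¹ where J is a Jordan canonical form, so e^{tM} = P · e^{tJ} · P⁻¹, and e^{tJ} can be computed block-by-block.

M has Jordan form
J =
  [-3,  0]
  [ 0, -2]
(up to reordering of blocks).

Per-block formulas:
  For a 1×1 block at λ = -3: exp(t · [-3]) = [e^(-3t)].
  For a 1×1 block at λ = -2: exp(t · [-2]) = [e^(-2t)].

After assembling e^{tJ} and conjugating by P, we get:

e^{tM} =
  [exp(-2*t), 0]
  [-exp(-2*t) + exp(-3*t), exp(-3*t)]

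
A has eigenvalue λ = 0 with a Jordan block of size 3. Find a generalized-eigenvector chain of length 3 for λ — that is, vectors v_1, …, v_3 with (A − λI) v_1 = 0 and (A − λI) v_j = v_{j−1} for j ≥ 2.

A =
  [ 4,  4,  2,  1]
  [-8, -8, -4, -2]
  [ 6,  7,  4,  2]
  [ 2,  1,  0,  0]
A Jordan chain for λ = 0 of length 3:
v_1 = (-2, 4, -4, 0)ᵀ
v_2 = (4, -8, 6, 2)ᵀ
v_3 = (1, 0, 0, 0)ᵀ

Let N = A − (0)·I. We want v_3 with N^3 v_3 = 0 but N^2 v_3 ≠ 0; then v_{j-1} := N · v_j for j = 3, …, 2.

Pick v_3 = (1, 0, 0, 0)ᵀ.
Then v_2 = N · v_3 = (4, -8, 6, 2)ᵀ.
Then v_1 = N · v_2 = (-2, 4, -4, 0)ᵀ.

Sanity check: (A − (0)·I) v_1 = (0, 0, 0, 0)ᵀ = 0. ✓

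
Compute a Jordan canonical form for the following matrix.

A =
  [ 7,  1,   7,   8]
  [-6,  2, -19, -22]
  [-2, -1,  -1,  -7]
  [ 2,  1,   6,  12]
J_3(5) ⊕ J_1(5)

The characteristic polynomial is
  det(x·I − A) = x^4 - 20*x^3 + 150*x^2 - 500*x + 625 = (x - 5)^4

Eigenvalues and multiplicities (the geometric multiplicity of λ is n − rank(A − λI), which equals the number of Jordan blocks for λ):
  λ = 5: algebraic multiplicity = 4, geometric multiplicity = 2

Determining the block sizes for each eigenvalue:
  λ = 5: with am = 4 and gm = 2, the partition is not yet determined (e.g. several partitions of 4 into 2 parts exist). Let N = A − (5)·I. Computing rank(N^1) = 2, rank(N^2) = 1, rank(N^3) = 0; the number of blocks of size ≥ j is rank(N^{j−1}) − rank(N^j), giving [2, 1, 1]. So we have 1 block(s) of size 3, 1 block(s) of size 1 → block sizes [3, 1]

Assembling the blocks gives a Jordan form
J =
  [5, 1, 0, 0]
  [0, 5, 1, 0]
  [0, 0, 5, 0]
  [0, 0, 0, 5]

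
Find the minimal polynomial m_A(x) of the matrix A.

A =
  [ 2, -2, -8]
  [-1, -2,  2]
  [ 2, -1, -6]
x^3 + 6*x^2 + 12*x + 8

The characteristic polynomial is χ_A(x) = (x + 2)^3, so the eigenvalues are known. The minimal polynomial is
  m_A(x) = Π_λ (x − λ)^{k_λ}
where k_λ is the size of the *largest* Jordan block for λ (equivalently, the smallest k with (A − λI)^k v = 0 for every generalised eigenvector v of λ).

  λ = -2: largest Jordan block has size 3, contributing (x + 2)^3

So m_A(x) = (x + 2)^3 = x^3 + 6*x^2 + 12*x + 8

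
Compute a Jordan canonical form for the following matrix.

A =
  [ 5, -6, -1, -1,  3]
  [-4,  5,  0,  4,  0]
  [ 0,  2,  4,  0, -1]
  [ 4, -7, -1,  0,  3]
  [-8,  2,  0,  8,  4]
J_2(3) ⊕ J_3(4)

The characteristic polynomial is
  det(x·I − A) = x^5 - 18*x^4 + 129*x^3 - 460*x^2 + 816*x - 576 = (x - 4)^3*(x - 3)^2

Eigenvalues and multiplicities (the geometric multiplicity of λ is n − rank(A − λI), which equals the number of Jordan blocks for λ):
  λ = 3: algebraic multiplicity = 2, geometric multiplicity = 1
  λ = 4: algebraic multiplicity = 3, geometric multiplicity = 1

Determining the block sizes for each eigenvalue:
  λ = 3: one block (gm = 1), so the single block has size am = 2 → block sizes [2]
  λ = 4: one block (gm = 1), so the single block has size am = 3 → block sizes [3]

Assembling the blocks gives a Jordan form
J =
  [3, 1, 0, 0, 0]
  [0, 3, 0, 0, 0]
  [0, 0, 4, 1, 0]
  [0, 0, 0, 4, 1]
  [0, 0, 0, 0, 4]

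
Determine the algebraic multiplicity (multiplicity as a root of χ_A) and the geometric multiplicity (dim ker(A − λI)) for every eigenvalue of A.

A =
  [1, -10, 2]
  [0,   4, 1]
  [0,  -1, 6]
λ = 1: alg = 1, geom = 1; λ = 5: alg = 2, geom = 1

Step 1 — factor the characteristic polynomial to read off the algebraic multiplicities:
  χ_A(x) = (x - 5)^2*(x - 1)

Step 2 — compute geometric multiplicities via the rank-nullity identity g(λ) = n − rank(A − λI):
  rank(A − (1)·I) = 2, so dim ker(A − (1)·I) = n − 2 = 1
  rank(A − (5)·I) = 2, so dim ker(A − (5)·I) = n − 2 = 1

Summary:
  λ = 1: algebraic multiplicity = 1, geometric multiplicity = 1
  λ = 5: algebraic multiplicity = 2, geometric multiplicity = 1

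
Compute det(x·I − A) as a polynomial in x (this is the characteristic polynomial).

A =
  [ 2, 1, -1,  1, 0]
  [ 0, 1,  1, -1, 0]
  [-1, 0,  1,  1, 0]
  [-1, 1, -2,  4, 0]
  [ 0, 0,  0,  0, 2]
x^5 - 10*x^4 + 40*x^3 - 80*x^2 + 80*x - 32

Expanding det(x·I − A) (e.g. by cofactor expansion or by noting that A is similar to its Jordan form J, which has the same characteristic polynomial as A) gives
  χ_A(x) = x^5 - 10*x^4 + 40*x^3 - 80*x^2 + 80*x - 32
which factors as (x - 2)^5. The eigenvalues (with algebraic multiplicities) are λ = 2 with multiplicity 5.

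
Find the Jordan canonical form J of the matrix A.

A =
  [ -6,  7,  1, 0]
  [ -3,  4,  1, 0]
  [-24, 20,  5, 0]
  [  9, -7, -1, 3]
J_1(-3) ⊕ J_2(3) ⊕ J_1(3)

The characteristic polynomial is
  det(x·I − A) = x^4 - 6*x^3 + 54*x - 81 = (x - 3)^3*(x + 3)

Eigenvalues and multiplicities (the geometric multiplicity of λ is n − rank(A − λI), which equals the number of Jordan blocks for λ):
  λ = -3: algebraic multiplicity = 1, geometric multiplicity = 1
  λ = 3: algebraic multiplicity = 3, geometric multiplicity = 2

Determining the block sizes for each eigenvalue:
  λ = -3: one block (gm = 1), so the single block has size am = 1 → block sizes [1]
  λ = 3: 2 blocks summing to 3 forces exactly one block of size 2 and the rest size 1 → block sizes [2, 1]

Assembling the blocks gives a Jordan form
J =
  [-3, 0, 0, 0]
  [ 0, 3, 1, 0]
  [ 0, 0, 3, 0]
  [ 0, 0, 0, 3]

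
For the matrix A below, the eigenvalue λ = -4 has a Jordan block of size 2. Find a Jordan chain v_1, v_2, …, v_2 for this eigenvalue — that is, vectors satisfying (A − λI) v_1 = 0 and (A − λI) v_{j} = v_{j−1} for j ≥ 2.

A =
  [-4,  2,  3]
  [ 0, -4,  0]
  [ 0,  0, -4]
A Jordan chain for λ = -4 of length 2:
v_1 = (2, 0, 0)ᵀ
v_2 = (0, 1, 0)ᵀ

Let N = A − (-4)·I. We want v_2 with N^2 v_2 = 0 but N^1 v_2 ≠ 0; then v_{j-1} := N · v_j for j = 2, …, 2.

Pick v_2 = (0, 1, 0)ᵀ.
Then v_1 = N · v_2 = (2, 0, 0)ᵀ.

Sanity check: (A − (-4)·I) v_1 = (0, 0, 0)ᵀ = 0. ✓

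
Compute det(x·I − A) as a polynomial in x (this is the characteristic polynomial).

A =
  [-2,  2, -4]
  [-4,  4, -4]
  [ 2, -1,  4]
x^3 - 6*x^2 + 12*x - 8

Expanding det(x·I − A) (e.g. by cofactor expansion or by noting that A is similar to its Jordan form J, which has the same characteristic polynomial as A) gives
  χ_A(x) = x^3 - 6*x^2 + 12*x - 8
which factors as (x - 2)^3. The eigenvalues (with algebraic multiplicities) are λ = 2 with multiplicity 3.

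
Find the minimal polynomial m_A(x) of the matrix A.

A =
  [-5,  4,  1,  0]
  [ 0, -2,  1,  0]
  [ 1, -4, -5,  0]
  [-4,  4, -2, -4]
x^3 + 12*x^2 + 48*x + 64

The characteristic polynomial is χ_A(x) = (x + 4)^4, so the eigenvalues are known. The minimal polynomial is
  m_A(x) = Π_λ (x − λ)^{k_λ}
where k_λ is the size of the *largest* Jordan block for λ (equivalently, the smallest k with (A − λI)^k v = 0 for every generalised eigenvector v of λ).

  λ = -4: largest Jordan block has size 3, contributing (x + 4)^3

So m_A(x) = (x + 4)^3 = x^3 + 12*x^2 + 48*x + 64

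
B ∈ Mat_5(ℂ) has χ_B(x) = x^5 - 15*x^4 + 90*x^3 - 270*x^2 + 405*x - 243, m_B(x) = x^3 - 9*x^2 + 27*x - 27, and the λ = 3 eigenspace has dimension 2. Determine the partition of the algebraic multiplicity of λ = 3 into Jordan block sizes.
Block sizes for λ = 3: [3, 2]

Step 1 — from the characteristic polynomial, algebraic multiplicity of λ = 3 is 5. From dim ker(B − (3)·I) = 2, there are exactly 2 Jordan blocks for λ = 3.
Step 2 — from the minimal polynomial, the factor (x − 3)^3 tells us the largest block for λ = 3 has size 3.
Step 3 — with total size 5, 2 blocks, and largest block 3, the block sizes (in nonincreasing order) are [3, 2].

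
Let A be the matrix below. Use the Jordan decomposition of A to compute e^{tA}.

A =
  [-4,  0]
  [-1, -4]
e^{tA} =
  [exp(-4*t), 0]
  [-t*exp(-4*t), exp(-4*t)]

Strategy: write A = P · J · P⁻¹ where J is a Jordan canonical form, so e^{tA} = P · e^{tJ} · P⁻¹, and e^{tJ} can be computed block-by-block.

A has Jordan form
J =
  [-4,  1]
  [ 0, -4]
(up to reordering of blocks).

Per-block formulas:
  For a 2×2 Jordan block J_2(-4): exp(t · J_2(-4)) = e^(-4t)·(I + t·N), where N is the 2×2 nilpotent shift.

After assembling e^{tJ} and conjugating by P, we get:

e^{tA} =
  [exp(-4*t), 0]
  [-t*exp(-4*t), exp(-4*t)]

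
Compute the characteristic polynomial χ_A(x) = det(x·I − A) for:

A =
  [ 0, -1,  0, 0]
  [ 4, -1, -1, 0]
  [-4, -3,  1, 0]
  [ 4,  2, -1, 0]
x^4

Expanding det(x·I − A) (e.g. by cofactor expansion or by noting that A is similar to its Jordan form J, which has the same characteristic polynomial as A) gives
  χ_A(x) = x^4
which factors as x^4. The eigenvalues (with algebraic multiplicities) are λ = 0 with multiplicity 4.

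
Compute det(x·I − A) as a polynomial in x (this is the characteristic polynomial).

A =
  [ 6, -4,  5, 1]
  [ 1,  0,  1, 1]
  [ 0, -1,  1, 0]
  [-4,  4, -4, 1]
x^4 - 8*x^3 + 18*x^2 - 16*x + 5

Expanding det(x·I − A) (e.g. by cofactor expansion or by noting that A is similar to its Jordan form J, which has the same characteristic polynomial as A) gives
  χ_A(x) = x^4 - 8*x^3 + 18*x^2 - 16*x + 5
which factors as (x - 5)*(x - 1)^3. The eigenvalues (with algebraic multiplicities) are λ = 1 with multiplicity 3, λ = 5 with multiplicity 1.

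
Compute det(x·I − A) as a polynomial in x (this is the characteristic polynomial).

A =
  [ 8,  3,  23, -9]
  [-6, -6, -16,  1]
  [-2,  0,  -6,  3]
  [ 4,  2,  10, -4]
x^4 + 8*x^3 + 24*x^2 + 32*x + 16

Expanding det(x·I − A) (e.g. by cofactor expansion or by noting that A is similar to its Jordan form J, which has the same characteristic polynomial as A) gives
  χ_A(x) = x^4 + 8*x^3 + 24*x^2 + 32*x + 16
which factors as (x + 2)^4. The eigenvalues (with algebraic multiplicities) are λ = -2 with multiplicity 4.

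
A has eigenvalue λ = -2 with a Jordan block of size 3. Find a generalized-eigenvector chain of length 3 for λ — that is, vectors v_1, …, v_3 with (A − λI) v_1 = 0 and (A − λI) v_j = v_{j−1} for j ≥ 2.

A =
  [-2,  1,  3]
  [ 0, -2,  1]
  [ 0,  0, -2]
A Jordan chain for λ = -2 of length 3:
v_1 = (1, 0, 0)ᵀ
v_2 = (3, 1, 0)ᵀ
v_3 = (0, 0, 1)ᵀ

Let N = A − (-2)·I. We want v_3 with N^3 v_3 = 0 but N^2 v_3 ≠ 0; then v_{j-1} := N · v_j for j = 3, …, 2.

Pick v_3 = (0, 0, 1)ᵀ.
Then v_2 = N · v_3 = (3, 1, 0)ᵀ.
Then v_1 = N · v_2 = (1, 0, 0)ᵀ.

Sanity check: (A − (-2)·I) v_1 = (0, 0, 0)ᵀ = 0. ✓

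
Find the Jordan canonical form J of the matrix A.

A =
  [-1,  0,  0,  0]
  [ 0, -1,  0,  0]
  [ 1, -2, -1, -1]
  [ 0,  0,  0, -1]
J_2(-1) ⊕ J_1(-1) ⊕ J_1(-1)

The characteristic polynomial is
  det(x·I − A) = x^4 + 4*x^3 + 6*x^2 + 4*x + 1 = (x + 1)^4

Eigenvalues and multiplicities (the geometric multiplicity of λ is n − rank(A − λI), which equals the number of Jordan blocks for λ):
  λ = -1: algebraic multiplicity = 4, geometric multiplicity = 3

Determining the block sizes for each eigenvalue:
  λ = -1: 3 blocks summing to 4 forces exactly one block of size 2 and the rest size 1 → block sizes [2, 1, 1]

Assembling the blocks gives a Jordan form
J =
  [-1,  1,  0,  0]
  [ 0, -1,  0,  0]
  [ 0,  0, -1,  0]
  [ 0,  0,  0, -1]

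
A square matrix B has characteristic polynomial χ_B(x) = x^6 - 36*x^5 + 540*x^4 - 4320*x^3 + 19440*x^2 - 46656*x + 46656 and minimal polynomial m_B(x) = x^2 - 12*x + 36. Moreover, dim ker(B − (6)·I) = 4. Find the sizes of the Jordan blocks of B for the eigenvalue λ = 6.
Block sizes for λ = 6: [2, 2, 1, 1]

Step 1 — from the characteristic polynomial, algebraic multiplicity of λ = 6 is 6. From dim ker(B − (6)·I) = 4, there are exactly 4 Jordan blocks for λ = 6.
Step 2 — from the minimal polynomial, the factor (x − 6)^2 tells us the largest block for λ = 6 has size 2.
Step 3 — with total size 6, 4 blocks, and largest block 2, the block sizes (in nonincreasing order) are [2, 2, 1, 1].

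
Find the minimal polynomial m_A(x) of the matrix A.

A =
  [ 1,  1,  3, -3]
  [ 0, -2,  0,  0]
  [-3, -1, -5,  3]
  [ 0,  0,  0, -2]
x^2 + 4*x + 4

The characteristic polynomial is χ_A(x) = (x + 2)^4, so the eigenvalues are known. The minimal polynomial is
  m_A(x) = Π_λ (x − λ)^{k_λ}
where k_λ is the size of the *largest* Jordan block for λ (equivalently, the smallest k with (A − λI)^k v = 0 for every generalised eigenvector v of λ).

  λ = -2: largest Jordan block has size 2, contributing (x + 2)^2

So m_A(x) = (x + 2)^2 = x^2 + 4*x + 4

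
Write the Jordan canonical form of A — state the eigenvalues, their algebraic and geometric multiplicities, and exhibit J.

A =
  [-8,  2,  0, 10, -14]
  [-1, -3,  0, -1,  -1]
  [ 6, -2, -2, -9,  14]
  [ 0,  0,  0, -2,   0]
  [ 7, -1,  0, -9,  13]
J_2(-2) ⊕ J_2(-2) ⊕ J_1(6)

The characteristic polynomial is
  det(x·I − A) = x^5 + 2*x^4 - 24*x^3 - 112*x^2 - 176*x - 96 = (x - 6)*(x + 2)^4

Eigenvalues and multiplicities (the geometric multiplicity of λ is n − rank(A − λI), which equals the number of Jordan blocks for λ):
  λ = -2: algebraic multiplicity = 4, geometric multiplicity = 2
  λ = 6: algebraic multiplicity = 1, geometric multiplicity = 1

Determining the block sizes for each eigenvalue:
  λ = -2: with am = 4 and gm = 2, the partition is not yet determined (e.g. several partitions of 4 into 2 parts exist). Let N = A − (-2)·I. Computing rank(N^1) = 3, rank(N^2) = 1; the number of blocks of size ≥ j is rank(N^{j−1}) − rank(N^j), giving [2, 2]. So we have 2 block(s) of size 2 → block sizes [2, 2]
  λ = 6: one block (gm = 1), so the single block has size am = 1 → block sizes [1]

Assembling the blocks gives a Jordan form
J =
  [-2,  1,  0,  0, 0]
  [ 0, -2,  0,  0, 0]
  [ 0,  0, -2,  1, 0]
  [ 0,  0,  0, -2, 0]
  [ 0,  0,  0,  0, 6]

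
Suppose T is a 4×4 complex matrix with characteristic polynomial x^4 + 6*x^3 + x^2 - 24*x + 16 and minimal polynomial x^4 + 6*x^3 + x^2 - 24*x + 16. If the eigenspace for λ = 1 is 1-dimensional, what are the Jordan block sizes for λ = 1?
Block sizes for λ = 1: [2]

Step 1 — from the characteristic polynomial, algebraic multiplicity of λ = 1 is 2. From dim ker(T − (1)·I) = 1, there are exactly 1 Jordan blocks for λ = 1.
Step 2 — from the minimal polynomial, the factor (x − 1)^2 tells us the largest block for λ = 1 has size 2.
Step 3 — with total size 2, 1 blocks, and largest block 2, the block sizes (in nonincreasing order) are [2].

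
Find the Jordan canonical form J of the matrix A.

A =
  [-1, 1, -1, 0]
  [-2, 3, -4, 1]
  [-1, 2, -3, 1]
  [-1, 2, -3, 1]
J_3(0) ⊕ J_1(0)

The characteristic polynomial is
  det(x·I − A) = x^4

Eigenvalues and multiplicities (the geometric multiplicity of λ is n − rank(A − λI), which equals the number of Jordan blocks for λ):
  λ = 0: algebraic multiplicity = 4, geometric multiplicity = 2

Determining the block sizes for each eigenvalue:
  λ = 0: with am = 4 and gm = 2, the partition is not yet determined (e.g. several partitions of 4 into 2 parts exist). Let N = A − (0)·I. Computing rank(N^1) = 2, rank(N^2) = 1, rank(N^3) = 0; the number of blocks of size ≥ j is rank(N^{j−1}) − rank(N^j), giving [2, 1, 1]. So we have 1 block(s) of size 3, 1 block(s) of size 1 → block sizes [3, 1]

Assembling the blocks gives a Jordan form
J =
  [0, 1, 0, 0]
  [0, 0, 1, 0]
  [0, 0, 0, 0]
  [0, 0, 0, 0]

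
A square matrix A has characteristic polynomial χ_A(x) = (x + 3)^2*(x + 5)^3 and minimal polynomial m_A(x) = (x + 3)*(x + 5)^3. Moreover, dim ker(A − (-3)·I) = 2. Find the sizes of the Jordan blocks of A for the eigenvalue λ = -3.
Block sizes for λ = -3: [1, 1]

Step 1 — from the characteristic polynomial, algebraic multiplicity of λ = -3 is 2. From dim ker(A − (-3)·I) = 2, there are exactly 2 Jordan blocks for λ = -3.
Step 2 — from the minimal polynomial, the factor (x + 3) tells us the largest block for λ = -3 has size 1.
Step 3 — with total size 2, 2 blocks, and largest block 1, the block sizes (in nonincreasing order) are [1, 1].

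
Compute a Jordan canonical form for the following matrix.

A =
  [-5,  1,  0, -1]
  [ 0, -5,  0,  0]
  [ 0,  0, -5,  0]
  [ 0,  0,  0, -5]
J_2(-5) ⊕ J_1(-5) ⊕ J_1(-5)

The characteristic polynomial is
  det(x·I − A) = x^4 + 20*x^3 + 150*x^2 + 500*x + 625 = (x + 5)^4

Eigenvalues and multiplicities (the geometric multiplicity of λ is n − rank(A − λI), which equals the number of Jordan blocks for λ):
  λ = -5: algebraic multiplicity = 4, geometric multiplicity = 3

Determining the block sizes for each eigenvalue:
  λ = -5: 3 blocks summing to 4 forces exactly one block of size 2 and the rest size 1 → block sizes [2, 1, 1]

Assembling the blocks gives a Jordan form
J =
  [-5,  1,  0,  0]
  [ 0, -5,  0,  0]
  [ 0,  0, -5,  0]
  [ 0,  0,  0, -5]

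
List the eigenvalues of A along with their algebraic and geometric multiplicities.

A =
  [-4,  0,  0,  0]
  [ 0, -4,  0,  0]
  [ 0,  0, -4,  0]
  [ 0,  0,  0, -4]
λ = -4: alg = 4, geom = 4

Step 1 — factor the characteristic polynomial to read off the algebraic multiplicities:
  χ_A(x) = (x + 4)^4

Step 2 — compute geometric multiplicities via the rank-nullity identity g(λ) = n − rank(A − λI):
  rank(A − (-4)·I) = 0, so dim ker(A − (-4)·I) = n − 0 = 4

Summary:
  λ = -4: algebraic multiplicity = 4, geometric multiplicity = 4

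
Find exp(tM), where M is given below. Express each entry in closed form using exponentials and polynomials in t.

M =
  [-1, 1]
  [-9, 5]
e^{tM} =
  [-3*t*exp(2*t) + exp(2*t), t*exp(2*t)]
  [-9*t*exp(2*t), 3*t*exp(2*t) + exp(2*t)]

Strategy: write M = P · J · P⁻¹ where J is a Jordan canonical form, so e^{tM} = P · e^{tJ} · P⁻¹, and e^{tJ} can be computed block-by-block.

M has Jordan form
J =
  [2, 1]
  [0, 2]
(up to reordering of blocks).

Per-block formulas:
  For a 2×2 Jordan block J_2(2): exp(t · J_2(2)) = e^(2t)·(I + t·N), where N is the 2×2 nilpotent shift.

After assembling e^{tJ} and conjugating by P, we get:

e^{tM} =
  [-3*t*exp(2*t) + exp(2*t), t*exp(2*t)]
  [-9*t*exp(2*t), 3*t*exp(2*t) + exp(2*t)]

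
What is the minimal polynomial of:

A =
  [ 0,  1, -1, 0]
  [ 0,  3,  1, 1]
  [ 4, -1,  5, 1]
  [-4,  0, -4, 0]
x^2 - 4*x + 4

The characteristic polynomial is χ_A(x) = (x - 2)^4, so the eigenvalues are known. The minimal polynomial is
  m_A(x) = Π_λ (x − λ)^{k_λ}
where k_λ is the size of the *largest* Jordan block for λ (equivalently, the smallest k with (A − λI)^k v = 0 for every generalised eigenvector v of λ).

  λ = 2: largest Jordan block has size 2, contributing (x − 2)^2

So m_A(x) = (x - 2)^2 = x^2 - 4*x + 4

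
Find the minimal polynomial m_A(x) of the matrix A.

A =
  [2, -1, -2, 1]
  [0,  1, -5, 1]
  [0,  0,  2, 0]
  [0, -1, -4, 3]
x^3 - 6*x^2 + 12*x - 8

The characteristic polynomial is χ_A(x) = (x - 2)^4, so the eigenvalues are known. The minimal polynomial is
  m_A(x) = Π_λ (x − λ)^{k_λ}
where k_λ is the size of the *largest* Jordan block for λ (equivalently, the smallest k with (A − λI)^k v = 0 for every generalised eigenvector v of λ).

  λ = 2: largest Jordan block has size 3, contributing (x − 2)^3

So m_A(x) = (x - 2)^3 = x^3 - 6*x^2 + 12*x - 8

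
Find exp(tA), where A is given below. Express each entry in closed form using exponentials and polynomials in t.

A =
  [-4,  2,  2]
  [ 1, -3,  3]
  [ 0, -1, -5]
e^{tA} =
  [t^2*exp(-4*t) + exp(-4*t), 2*t*exp(-4*t), 2*t^2*exp(-4*t) + 2*t*exp(-4*t)]
  [t^2*exp(-4*t)/2 + t*exp(-4*t), t*exp(-4*t) + exp(-4*t), t^2*exp(-4*t) + 3*t*exp(-4*t)]
  [-t^2*exp(-4*t)/2, -t*exp(-4*t), -t^2*exp(-4*t) - t*exp(-4*t) + exp(-4*t)]

Strategy: write A = P · J · P⁻¹ where J is a Jordan canonical form, so e^{tA} = P · e^{tJ} · P⁻¹, and e^{tJ} can be computed block-by-block.

A has Jordan form
J =
  [-4,  1,  0]
  [ 0, -4,  1]
  [ 0,  0, -4]
(up to reordering of blocks).

Per-block formulas:
  For a 3×3 Jordan block J_3(-4): exp(t · J_3(-4)) = e^(-4t)·(I + t·N + (t^2/2)·N^2), where N is the 3×3 nilpotent shift.

After assembling e^{tJ} and conjugating by P, we get:

e^{tA} =
  [t^2*exp(-4*t) + exp(-4*t), 2*t*exp(-4*t), 2*t^2*exp(-4*t) + 2*t*exp(-4*t)]
  [t^2*exp(-4*t)/2 + t*exp(-4*t), t*exp(-4*t) + exp(-4*t), t^2*exp(-4*t) + 3*t*exp(-4*t)]
  [-t^2*exp(-4*t)/2, -t*exp(-4*t), -t^2*exp(-4*t) - t*exp(-4*t) + exp(-4*t)]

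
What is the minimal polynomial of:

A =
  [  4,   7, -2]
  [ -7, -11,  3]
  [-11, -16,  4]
x^3 + 3*x^2 + 3*x + 1

The characteristic polynomial is χ_A(x) = (x + 1)^3, so the eigenvalues are known. The minimal polynomial is
  m_A(x) = Π_λ (x − λ)^{k_λ}
where k_λ is the size of the *largest* Jordan block for λ (equivalently, the smallest k with (A − λI)^k v = 0 for every generalised eigenvector v of λ).

  λ = -1: largest Jordan block has size 3, contributing (x + 1)^3

So m_A(x) = (x + 1)^3 = x^3 + 3*x^2 + 3*x + 1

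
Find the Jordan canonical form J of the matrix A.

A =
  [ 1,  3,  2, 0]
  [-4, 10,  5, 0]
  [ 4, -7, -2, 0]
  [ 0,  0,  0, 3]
J_3(3) ⊕ J_1(3)

The characteristic polynomial is
  det(x·I − A) = x^4 - 12*x^3 + 54*x^2 - 108*x + 81 = (x - 3)^4

Eigenvalues and multiplicities (the geometric multiplicity of λ is n − rank(A − λI), which equals the number of Jordan blocks for λ):
  λ = 3: algebraic multiplicity = 4, geometric multiplicity = 2

Determining the block sizes for each eigenvalue:
  λ = 3: with am = 4 and gm = 2, the partition is not yet determined (e.g. several partitions of 4 into 2 parts exist). Let N = A − (3)·I. Computing rank(N^1) = 2, rank(N^2) = 1, rank(N^3) = 0; the number of blocks of size ≥ j is rank(N^{j−1}) − rank(N^j), giving [2, 1, 1]. So we have 1 block(s) of size 3, 1 block(s) of size 1 → block sizes [3, 1]

Assembling the blocks gives a Jordan form
J =
  [3, 1, 0, 0]
  [0, 3, 1, 0]
  [0, 0, 3, 0]
  [0, 0, 0, 3]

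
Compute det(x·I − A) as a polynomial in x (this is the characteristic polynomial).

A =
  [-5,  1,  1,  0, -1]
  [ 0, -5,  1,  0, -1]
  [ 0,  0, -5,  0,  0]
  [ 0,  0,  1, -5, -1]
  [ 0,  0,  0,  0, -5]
x^5 + 25*x^4 + 250*x^3 + 1250*x^2 + 3125*x + 3125

Expanding det(x·I − A) (e.g. by cofactor expansion or by noting that A is similar to its Jordan form J, which has the same characteristic polynomial as A) gives
  χ_A(x) = x^5 + 25*x^4 + 250*x^3 + 1250*x^2 + 3125*x + 3125
which factors as (x + 5)^5. The eigenvalues (with algebraic multiplicities) are λ = -5 with multiplicity 5.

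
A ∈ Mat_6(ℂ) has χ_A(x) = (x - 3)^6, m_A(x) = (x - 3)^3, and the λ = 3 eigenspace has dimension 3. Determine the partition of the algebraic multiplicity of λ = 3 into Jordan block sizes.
Block sizes for λ = 3: [3, 2, 1]

Step 1 — from the characteristic polynomial, algebraic multiplicity of λ = 3 is 6. From dim ker(A − (3)·I) = 3, there are exactly 3 Jordan blocks for λ = 3.
Step 2 — from the minimal polynomial, the factor (x − 3)^3 tells us the largest block for λ = 3 has size 3.
Step 3 — with total size 6, 3 blocks, and largest block 3, the block sizes (in nonincreasing order) are [3, 2, 1].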